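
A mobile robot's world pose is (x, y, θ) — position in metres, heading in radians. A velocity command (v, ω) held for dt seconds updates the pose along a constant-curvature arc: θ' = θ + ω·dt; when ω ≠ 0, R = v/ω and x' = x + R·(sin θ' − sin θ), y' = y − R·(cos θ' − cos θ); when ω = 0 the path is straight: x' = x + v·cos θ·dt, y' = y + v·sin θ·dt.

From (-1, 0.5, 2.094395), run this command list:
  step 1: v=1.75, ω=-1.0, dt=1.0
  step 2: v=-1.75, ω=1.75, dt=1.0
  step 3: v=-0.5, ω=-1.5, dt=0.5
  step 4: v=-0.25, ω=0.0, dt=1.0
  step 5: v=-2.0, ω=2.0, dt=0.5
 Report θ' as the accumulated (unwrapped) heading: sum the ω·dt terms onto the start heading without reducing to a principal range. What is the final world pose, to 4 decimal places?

(0.6911, -0.1047, 3.0944)

step 1: θ'=1.0944 (R=-1.7500) → pose (-1.0396, 2.1775, 1.0944)
step 2: θ'=2.8444 (R=-1.0000) → pose (-0.4438, 0.7628, 2.8444)
step 3: θ'=2.0944 (R=0.3333) → pose (-0.2527, 0.6107, 2.0944)
step 4: θ'=2.0944 (straight) → pose (-0.1277, 0.3942, 2.0944)
step 5: θ'=3.0944 (R=-1.0000) → pose (0.6911, -0.1047, 3.0944)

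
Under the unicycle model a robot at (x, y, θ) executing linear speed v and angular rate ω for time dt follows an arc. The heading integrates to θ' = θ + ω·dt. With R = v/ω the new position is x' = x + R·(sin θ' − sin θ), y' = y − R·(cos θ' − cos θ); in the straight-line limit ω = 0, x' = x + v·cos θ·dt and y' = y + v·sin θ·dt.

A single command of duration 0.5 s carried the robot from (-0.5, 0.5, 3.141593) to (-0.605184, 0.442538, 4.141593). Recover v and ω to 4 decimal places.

v = 0.2500, ω = 2.0000

Δθ = 4.141593 − 3.141593 = 1.000000
ω = Δθ/dt = 1.000000/0.5 = 2.0000
R = Δx/(sin θ' − sin θ) = 0.1250
v = R·ω = 0.1250·2.0000 = 0.2500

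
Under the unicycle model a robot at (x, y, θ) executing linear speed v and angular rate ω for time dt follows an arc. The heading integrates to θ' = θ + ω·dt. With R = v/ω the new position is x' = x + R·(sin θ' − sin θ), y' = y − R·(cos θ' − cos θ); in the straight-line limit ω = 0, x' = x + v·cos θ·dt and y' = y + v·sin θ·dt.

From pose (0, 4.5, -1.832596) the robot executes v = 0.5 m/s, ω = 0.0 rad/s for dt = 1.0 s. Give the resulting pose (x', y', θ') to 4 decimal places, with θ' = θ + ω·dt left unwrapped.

(-0.1294, 4.0170, -1.8326)

θ' = -1.8326 + 0.0·1.0 = -1.8326
ω = 0 → straight: x' = 0 + 0.5·cos(-1.8326)·1.0 = -0.1294
y' = 4.5 + 0.5·sin(-1.8326)·1.0 = 4.0170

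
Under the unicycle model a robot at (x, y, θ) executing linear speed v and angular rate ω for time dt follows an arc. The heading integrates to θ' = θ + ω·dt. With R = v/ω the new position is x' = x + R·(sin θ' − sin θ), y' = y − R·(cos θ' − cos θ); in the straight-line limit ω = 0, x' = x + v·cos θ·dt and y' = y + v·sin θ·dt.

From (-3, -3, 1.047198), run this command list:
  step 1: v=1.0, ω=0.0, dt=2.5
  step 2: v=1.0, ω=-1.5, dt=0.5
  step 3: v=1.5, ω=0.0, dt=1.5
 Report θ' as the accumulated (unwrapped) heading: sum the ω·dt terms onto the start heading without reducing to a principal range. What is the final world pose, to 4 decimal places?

(0.7835, 0.1281, 0.2972)

step 1: θ'=1.0472 (straight) → pose (-1.7500, -0.8349, 1.0472)
step 2: θ'=0.2972 (R=-0.6667) → pose (-1.3679, -0.5308, 0.2972)
step 3: θ'=0.2972 (straight) → pose (0.7835, 0.1281, 0.2972)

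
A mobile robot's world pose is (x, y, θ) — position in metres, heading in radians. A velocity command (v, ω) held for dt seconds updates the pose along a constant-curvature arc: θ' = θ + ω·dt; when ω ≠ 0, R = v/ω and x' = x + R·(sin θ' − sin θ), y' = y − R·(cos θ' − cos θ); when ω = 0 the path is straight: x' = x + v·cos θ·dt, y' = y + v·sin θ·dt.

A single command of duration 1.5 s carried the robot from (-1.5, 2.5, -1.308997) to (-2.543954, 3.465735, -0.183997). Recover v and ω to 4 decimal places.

v = -1.0000, ω = 0.7500

Δθ = -0.183997 − -1.308997 = 1.125000
ω = Δθ/dt = 1.125000/1.5 = 0.7500
R = Δx/(sin θ' − sin θ) = -1.3333
v = R·ω = -1.3333·0.7500 = -1.0000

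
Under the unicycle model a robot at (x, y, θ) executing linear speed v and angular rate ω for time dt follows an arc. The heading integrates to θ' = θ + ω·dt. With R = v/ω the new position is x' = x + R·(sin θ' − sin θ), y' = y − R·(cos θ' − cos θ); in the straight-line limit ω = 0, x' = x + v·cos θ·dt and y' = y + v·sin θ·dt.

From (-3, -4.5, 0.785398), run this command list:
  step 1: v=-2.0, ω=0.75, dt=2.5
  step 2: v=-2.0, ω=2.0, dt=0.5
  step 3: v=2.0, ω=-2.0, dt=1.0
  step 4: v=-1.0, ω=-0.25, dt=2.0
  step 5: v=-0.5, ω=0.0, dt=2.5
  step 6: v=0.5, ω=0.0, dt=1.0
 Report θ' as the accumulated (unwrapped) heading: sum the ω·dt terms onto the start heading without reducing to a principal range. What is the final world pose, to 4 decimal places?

step 1: θ'=2.6604 (R=-2.6667) → pose (-2.3486, -8.7495, 2.6604)
step 2: θ'=3.6604 (R=-1.0000) → pose (-1.3899, -8.7314, 3.6604)
step 3: θ'=1.6604 (R=-1.0000) → pose (-2.8818, -7.9525, 1.6604)
step 4: θ'=1.1604 (R=4.0000) → pose (-3.1979, -9.9063, 1.1604)
step 5: θ'=1.1604 (straight) → pose (-3.6966, -11.0525, 1.1604)
step 6: θ'=1.1604 (straight) → pose (-3.4971, -10.5941, 1.1604)

(-3.4971, -10.5941, 1.1604)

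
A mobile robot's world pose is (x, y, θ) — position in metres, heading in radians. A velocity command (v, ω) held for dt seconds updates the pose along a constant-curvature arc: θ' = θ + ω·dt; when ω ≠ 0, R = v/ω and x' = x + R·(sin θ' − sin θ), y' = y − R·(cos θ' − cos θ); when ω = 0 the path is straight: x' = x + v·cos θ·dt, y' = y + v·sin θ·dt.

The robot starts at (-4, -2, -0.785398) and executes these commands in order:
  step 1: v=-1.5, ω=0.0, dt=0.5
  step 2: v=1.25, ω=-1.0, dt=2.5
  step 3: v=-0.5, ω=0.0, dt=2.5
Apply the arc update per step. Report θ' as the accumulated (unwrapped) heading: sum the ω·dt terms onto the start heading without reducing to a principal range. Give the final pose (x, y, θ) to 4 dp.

(-4.3563, -3.7698, -3.2854)

step 1: θ'=-0.7854 (straight) → pose (-4.5303, -1.4697, -0.7854)
step 2: θ'=-3.2854 (R=-1.2500) → pose (-5.5934, -3.5907, -3.2854)
step 3: θ'=-3.2854 (straight) → pose (-4.3563, -3.7698, -3.2854)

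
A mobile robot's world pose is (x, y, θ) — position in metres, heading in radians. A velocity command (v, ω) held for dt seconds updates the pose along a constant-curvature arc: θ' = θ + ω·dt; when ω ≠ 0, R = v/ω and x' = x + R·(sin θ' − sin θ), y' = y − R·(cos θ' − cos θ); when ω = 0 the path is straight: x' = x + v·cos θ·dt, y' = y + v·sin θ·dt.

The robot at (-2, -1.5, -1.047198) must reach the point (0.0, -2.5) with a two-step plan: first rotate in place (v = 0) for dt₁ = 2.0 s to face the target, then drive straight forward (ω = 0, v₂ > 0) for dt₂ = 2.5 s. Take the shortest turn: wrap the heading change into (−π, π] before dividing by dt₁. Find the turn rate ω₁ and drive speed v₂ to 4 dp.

ω₁ = 0.2918, v₂ = 0.8944

heading to target = atan2(-2.5−-1.5, 0−-2) = -0.4636
Δθ = wrap(-0.4636 − -1.0472) = 0.5836; ω₁ = Δθ/dt₁ = 0.2918
distance = √((0−-2)² + (-2.5−-1.5)²) = 2.2361; v₂ = distance/dt₂ = 0.8944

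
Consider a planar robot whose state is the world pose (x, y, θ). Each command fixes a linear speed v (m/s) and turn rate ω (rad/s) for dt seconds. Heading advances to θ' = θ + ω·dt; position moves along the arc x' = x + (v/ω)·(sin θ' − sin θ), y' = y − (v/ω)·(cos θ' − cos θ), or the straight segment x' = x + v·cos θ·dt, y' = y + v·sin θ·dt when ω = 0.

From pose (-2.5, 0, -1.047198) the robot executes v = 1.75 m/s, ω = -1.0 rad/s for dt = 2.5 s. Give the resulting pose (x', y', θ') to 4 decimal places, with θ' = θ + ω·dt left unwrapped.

(-4.7061, -2.4830, -3.5472)

θ' = -1.0472 + -1.0·2.5 = -3.5472
R = v/ω = 1.75/-1.0 = -1.7500
x' = -2.5 + -1.7500·(sin -3.5472 − sin -1.0472) = -4.7061
y' = 0 − -1.7500·(cos -3.5472 − cos -1.0472) = -2.4830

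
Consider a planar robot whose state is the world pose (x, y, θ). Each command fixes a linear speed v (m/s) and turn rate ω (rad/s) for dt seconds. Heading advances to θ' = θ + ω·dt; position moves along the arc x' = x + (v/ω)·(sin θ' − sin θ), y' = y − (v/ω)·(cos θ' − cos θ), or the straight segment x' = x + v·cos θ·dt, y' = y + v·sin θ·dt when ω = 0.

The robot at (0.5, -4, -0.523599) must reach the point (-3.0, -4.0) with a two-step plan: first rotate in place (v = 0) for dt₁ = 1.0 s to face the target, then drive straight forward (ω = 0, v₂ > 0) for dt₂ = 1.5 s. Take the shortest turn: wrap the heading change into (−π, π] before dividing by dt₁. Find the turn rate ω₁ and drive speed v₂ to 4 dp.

ω₁ = -2.6180, v₂ = 2.3333

heading to target = atan2(-4−-4, -3−0.5) = 3.1416
Δθ = wrap(3.1416 − -0.5236) = -2.6180; ω₁ = Δθ/dt₁ = -2.6180
distance = √((-3−0.5)² + (-4−-4)²) = 3.5000; v₂ = distance/dt₂ = 2.3333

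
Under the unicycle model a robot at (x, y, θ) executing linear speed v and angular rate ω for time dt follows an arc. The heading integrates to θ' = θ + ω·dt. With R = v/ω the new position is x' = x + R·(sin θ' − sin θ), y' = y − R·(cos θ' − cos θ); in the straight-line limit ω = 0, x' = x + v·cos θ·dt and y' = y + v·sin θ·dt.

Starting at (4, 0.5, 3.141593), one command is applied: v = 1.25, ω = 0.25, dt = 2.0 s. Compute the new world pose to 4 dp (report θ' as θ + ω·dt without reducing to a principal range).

(1.6029, -0.1121, 3.6416)

θ' = 3.1416 + 0.25·2.0 = 3.6416
R = v/ω = 1.25/0.25 = 5.0000
x' = 4 + 5.0000·(sin 3.6416 − sin 3.1416) = 1.6029
y' = 0.5 − 5.0000·(cos 3.6416 − cos 3.1416) = -0.1121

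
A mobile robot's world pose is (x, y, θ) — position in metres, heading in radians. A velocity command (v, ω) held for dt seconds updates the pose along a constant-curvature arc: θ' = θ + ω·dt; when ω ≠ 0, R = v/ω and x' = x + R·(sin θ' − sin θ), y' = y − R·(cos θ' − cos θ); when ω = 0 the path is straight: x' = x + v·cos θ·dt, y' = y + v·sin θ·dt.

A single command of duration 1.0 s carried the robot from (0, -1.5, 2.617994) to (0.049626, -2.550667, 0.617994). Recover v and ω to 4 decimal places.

v = -1.2500, ω = -2.0000

Δθ = 0.617994 − 2.617994 = -2.000000
ω = Δθ/dt = -2.000000/1.0 = -2.0000
R = −Δy/(cos θ' − cos θ) = 0.6250
v = R·ω = 0.6250·-2.0000 = -1.2500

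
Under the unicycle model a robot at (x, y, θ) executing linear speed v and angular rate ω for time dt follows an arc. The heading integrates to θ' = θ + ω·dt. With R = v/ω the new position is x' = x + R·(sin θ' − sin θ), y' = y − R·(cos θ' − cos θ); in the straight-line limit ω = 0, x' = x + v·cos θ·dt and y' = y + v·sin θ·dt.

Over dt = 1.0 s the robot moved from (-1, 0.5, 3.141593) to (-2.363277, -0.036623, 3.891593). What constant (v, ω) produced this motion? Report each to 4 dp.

v = 1.5000, ω = 0.7500

Δθ = 3.891593 − 3.141593 = 0.750000
ω = Δθ/dt = 0.750000/1.0 = 0.7500
R = Δx/(sin θ' − sin θ) = 2.0000
v = R·ω = 2.0000·0.7500 = 1.5000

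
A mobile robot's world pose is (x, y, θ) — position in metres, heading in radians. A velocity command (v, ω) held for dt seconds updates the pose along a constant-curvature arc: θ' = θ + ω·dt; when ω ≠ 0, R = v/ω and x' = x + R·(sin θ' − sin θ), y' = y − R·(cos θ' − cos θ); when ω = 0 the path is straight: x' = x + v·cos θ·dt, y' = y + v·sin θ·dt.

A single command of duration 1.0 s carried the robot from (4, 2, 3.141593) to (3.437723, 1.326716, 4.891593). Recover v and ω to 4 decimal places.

Δθ = 4.891593 − 3.141593 = 1.750000
ω = Δθ/dt = 1.750000/1.0 = 1.7500
R = −Δy/(cos θ' − cos θ) = 0.5714
v = R·ω = 0.5714·1.7500 = 1.0000

v = 1.0000, ω = 1.7500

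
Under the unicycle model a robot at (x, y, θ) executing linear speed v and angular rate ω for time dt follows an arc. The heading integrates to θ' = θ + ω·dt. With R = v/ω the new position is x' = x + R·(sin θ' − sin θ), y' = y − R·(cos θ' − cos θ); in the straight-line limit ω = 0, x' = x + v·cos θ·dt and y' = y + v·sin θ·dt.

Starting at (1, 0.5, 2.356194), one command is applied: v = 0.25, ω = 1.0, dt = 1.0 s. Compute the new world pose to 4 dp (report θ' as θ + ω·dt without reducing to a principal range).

(0.7700, 0.5675, 3.3562)

θ' = 2.3562 + 1.0·1.0 = 3.3562
R = v/ω = 0.25/1.0 = 0.2500
x' = 1 + 0.2500·(sin 3.3562 − sin 2.3562) = 0.7700
y' = 0.5 − 0.2500·(cos 3.3562 − cos 2.3562) = 0.5675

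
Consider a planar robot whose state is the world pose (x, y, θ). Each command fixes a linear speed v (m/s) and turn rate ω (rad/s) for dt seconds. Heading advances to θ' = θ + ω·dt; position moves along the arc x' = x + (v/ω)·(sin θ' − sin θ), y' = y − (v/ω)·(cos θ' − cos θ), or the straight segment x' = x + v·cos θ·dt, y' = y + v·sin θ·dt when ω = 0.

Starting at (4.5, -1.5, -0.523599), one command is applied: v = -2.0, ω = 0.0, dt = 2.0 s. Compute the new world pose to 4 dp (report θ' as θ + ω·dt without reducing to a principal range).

(1.0359, 0.5000, -0.5236)

θ' = -0.5236 + 0.0·2.0 = -0.5236
ω = 0 → straight: x' = 4.5 + -2.0·cos(-0.5236)·2.0 = 1.0359
y' = -1.5 + -2.0·sin(-0.5236)·2.0 = 0.5000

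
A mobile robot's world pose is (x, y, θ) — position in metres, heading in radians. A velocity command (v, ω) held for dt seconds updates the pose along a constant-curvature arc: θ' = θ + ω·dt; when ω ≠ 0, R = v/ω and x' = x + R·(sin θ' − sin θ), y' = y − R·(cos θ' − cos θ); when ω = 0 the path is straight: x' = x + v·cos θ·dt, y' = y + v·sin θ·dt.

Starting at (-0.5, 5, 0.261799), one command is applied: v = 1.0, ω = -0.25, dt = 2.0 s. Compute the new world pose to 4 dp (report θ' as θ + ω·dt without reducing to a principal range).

θ' = 0.2618 + -0.25·2.0 = -0.2382
R = v/ω = 1.0/-0.25 = -4.0000
x' = -0.5 + -4.0000·(sin -0.2382 − sin 0.2618) = 1.4791
y' = 5 − -4.0000·(cos -0.2382 − cos 0.2618) = 5.0234

(1.4791, 5.0234, -0.2382)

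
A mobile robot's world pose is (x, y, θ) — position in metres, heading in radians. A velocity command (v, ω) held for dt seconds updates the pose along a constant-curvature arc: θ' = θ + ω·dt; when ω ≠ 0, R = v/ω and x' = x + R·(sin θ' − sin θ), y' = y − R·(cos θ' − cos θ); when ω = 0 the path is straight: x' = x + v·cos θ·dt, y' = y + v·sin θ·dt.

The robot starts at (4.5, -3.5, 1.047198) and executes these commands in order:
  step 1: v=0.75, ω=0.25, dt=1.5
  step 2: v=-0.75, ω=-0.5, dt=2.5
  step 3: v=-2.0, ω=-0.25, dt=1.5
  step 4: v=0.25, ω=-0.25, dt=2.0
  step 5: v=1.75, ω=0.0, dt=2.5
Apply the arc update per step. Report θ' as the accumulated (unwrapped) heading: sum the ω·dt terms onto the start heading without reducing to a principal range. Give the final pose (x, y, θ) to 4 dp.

(4.4435, -6.6985, -0.7028)

step 1: θ'=1.4222 (R=3.0000) → pose (4.8689, -2.4442, 1.4222)
step 2: θ'=0.1722 (R=1.5000) → pose (3.6424, -3.6999, 0.1722)
step 3: θ'=-0.2028 (R=8.0000) → pose (0.6603, -3.6543, -0.2028)
step 4: θ'=-0.7028 (R=-1.0000) → pose (1.1053, -3.8707, -0.7028)
step 5: θ'=-0.7028 (straight) → pose (4.4435, -6.6985, -0.7028)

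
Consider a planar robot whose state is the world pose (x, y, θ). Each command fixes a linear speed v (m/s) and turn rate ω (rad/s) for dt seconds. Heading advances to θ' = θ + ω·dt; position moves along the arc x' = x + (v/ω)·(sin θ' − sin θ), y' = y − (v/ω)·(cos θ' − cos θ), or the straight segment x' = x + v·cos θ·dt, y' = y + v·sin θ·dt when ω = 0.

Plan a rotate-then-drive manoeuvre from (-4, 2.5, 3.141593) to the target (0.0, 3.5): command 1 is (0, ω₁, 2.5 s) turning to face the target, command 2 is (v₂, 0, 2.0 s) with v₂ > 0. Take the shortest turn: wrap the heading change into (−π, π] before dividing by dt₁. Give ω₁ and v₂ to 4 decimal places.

ω₁ = -1.1586, v₂ = 2.0616

heading to target = atan2(3.5−2.5, 0−-4) = 0.2450
Δθ = wrap(0.2450 − 3.1416) = -2.8966; ω₁ = Δθ/dt₁ = -1.1586
distance = √((0−-4)² + (3.5−2.5)²) = 4.1231; v₂ = distance/dt₂ = 2.0616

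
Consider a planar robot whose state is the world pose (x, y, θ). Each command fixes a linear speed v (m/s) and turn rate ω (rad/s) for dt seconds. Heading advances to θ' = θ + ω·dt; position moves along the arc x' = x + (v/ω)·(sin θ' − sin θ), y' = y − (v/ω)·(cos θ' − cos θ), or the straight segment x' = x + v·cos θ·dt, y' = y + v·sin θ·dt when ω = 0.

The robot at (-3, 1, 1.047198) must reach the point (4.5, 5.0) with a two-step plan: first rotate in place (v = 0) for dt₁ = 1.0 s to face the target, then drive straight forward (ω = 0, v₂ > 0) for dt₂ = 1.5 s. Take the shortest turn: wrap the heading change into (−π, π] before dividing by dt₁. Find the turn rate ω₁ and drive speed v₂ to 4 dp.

heading to target = atan2(5−1, 4.5−-3) = 0.4900
Δθ = wrap(0.4900 − 1.0472) = -0.5572; ω₁ = Δθ/dt₁ = -0.5572
distance = √((4.5−-3)² + (5−1)²) = 8.5000; v₂ = distance/dt₂ = 5.6667

ω₁ = -0.5572, v₂ = 5.6667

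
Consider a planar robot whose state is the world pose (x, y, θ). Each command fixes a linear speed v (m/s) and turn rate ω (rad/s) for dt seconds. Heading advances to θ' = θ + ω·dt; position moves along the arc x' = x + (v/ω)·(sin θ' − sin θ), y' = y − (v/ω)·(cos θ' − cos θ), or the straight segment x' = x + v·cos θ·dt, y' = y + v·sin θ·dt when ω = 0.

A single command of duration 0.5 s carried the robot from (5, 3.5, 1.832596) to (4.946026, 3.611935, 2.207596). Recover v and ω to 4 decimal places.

v = 0.2500, ω = 0.7500

Δθ = 2.207596 − 1.832596 = 0.375000
ω = Δθ/dt = 0.375000/0.5 = 0.7500
R = −Δy/(cos θ' − cos θ) = 0.3333
v = R·ω = 0.3333·0.7500 = 0.2500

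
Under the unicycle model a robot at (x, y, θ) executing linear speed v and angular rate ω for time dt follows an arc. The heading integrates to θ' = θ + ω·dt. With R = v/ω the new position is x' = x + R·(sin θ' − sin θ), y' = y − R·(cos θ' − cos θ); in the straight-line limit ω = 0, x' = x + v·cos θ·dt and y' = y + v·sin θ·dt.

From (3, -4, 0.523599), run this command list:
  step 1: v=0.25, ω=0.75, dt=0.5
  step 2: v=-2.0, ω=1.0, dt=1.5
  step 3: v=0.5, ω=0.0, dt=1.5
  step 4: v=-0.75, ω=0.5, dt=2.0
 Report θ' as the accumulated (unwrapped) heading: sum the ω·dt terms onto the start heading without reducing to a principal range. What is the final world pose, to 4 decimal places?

(4.1498, -6.4759, 3.3986)

step 1: θ'=0.8986 (R=0.3333) → pose (3.0942, -3.9189, 0.8986)
step 2: θ'=2.3986 (R=-2.0000) → pose (3.3061, -6.6372, 2.3986)
step 3: θ'=2.3986 (straight) → pose (2.7537, -6.1298, 2.3986)
step 4: θ'=3.3986 (R=-1.5000) → pose (4.1498, -6.4759, 3.3986)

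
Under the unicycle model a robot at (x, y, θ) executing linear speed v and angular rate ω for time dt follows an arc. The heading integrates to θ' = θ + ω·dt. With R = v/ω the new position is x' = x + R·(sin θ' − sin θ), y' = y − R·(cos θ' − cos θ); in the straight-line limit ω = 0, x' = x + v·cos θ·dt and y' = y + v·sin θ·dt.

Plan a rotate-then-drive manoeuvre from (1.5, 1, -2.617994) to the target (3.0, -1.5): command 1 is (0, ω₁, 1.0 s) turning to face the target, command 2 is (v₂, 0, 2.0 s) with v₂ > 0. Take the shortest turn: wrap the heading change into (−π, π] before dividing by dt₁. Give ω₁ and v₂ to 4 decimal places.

ω₁ = 1.5876, v₂ = 1.4577

heading to target = atan2(-1.5−1, 3−1.5) = -1.0304
Δθ = wrap(-1.0304 − -2.6180) = 1.5876; ω₁ = Δθ/dt₁ = 1.5876
distance = √((3−1.5)² + (-1.5−1)²) = 2.9155; v₂ = distance/dt₂ = 1.4577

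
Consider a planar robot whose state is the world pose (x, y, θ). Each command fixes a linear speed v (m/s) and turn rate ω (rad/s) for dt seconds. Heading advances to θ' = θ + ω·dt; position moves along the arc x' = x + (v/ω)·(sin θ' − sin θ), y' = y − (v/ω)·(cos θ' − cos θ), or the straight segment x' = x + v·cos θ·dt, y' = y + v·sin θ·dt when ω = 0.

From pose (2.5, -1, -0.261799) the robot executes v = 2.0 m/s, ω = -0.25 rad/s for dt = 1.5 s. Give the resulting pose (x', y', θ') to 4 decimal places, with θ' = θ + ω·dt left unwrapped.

(5.1864, -2.2954, -0.6368)

θ' = -0.2618 + -0.25·1.5 = -0.6368
R = v/ω = 2.0/-0.25 = -8.0000
x' = 2.5 + -8.0000·(sin -0.6368 − sin -0.2618) = 5.1864
y' = -1 − -8.0000·(cos -0.6368 − cos -0.2618) = -2.2954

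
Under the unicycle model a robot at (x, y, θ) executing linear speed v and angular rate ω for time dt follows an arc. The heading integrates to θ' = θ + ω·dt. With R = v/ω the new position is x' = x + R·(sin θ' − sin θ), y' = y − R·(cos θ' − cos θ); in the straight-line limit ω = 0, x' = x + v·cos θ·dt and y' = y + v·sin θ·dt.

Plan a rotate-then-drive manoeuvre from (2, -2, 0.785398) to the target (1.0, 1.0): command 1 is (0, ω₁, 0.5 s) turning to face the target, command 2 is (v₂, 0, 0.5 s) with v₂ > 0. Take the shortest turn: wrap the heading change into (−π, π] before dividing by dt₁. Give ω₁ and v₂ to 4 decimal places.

ω₁ = 2.2143, v₂ = 6.3246

heading to target = atan2(1−-2, 1−2) = 1.8925
Δθ = wrap(1.8925 − 0.7854) = 1.1071; ω₁ = Δθ/dt₁ = 2.2143
distance = √((1−2)² + (1−-2)²) = 3.1623; v₂ = distance/dt₂ = 6.3246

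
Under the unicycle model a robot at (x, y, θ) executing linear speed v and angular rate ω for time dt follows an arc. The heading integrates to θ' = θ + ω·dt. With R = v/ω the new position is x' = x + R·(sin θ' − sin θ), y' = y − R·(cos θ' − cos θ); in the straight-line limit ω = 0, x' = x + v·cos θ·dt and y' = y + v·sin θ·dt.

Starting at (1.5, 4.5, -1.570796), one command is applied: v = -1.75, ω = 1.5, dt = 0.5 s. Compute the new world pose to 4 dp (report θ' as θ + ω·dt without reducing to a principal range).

θ' = -1.5708 + 1.5·0.5 = -0.8208
R = v/ω = -1.75/1.5 = -1.1667
x' = 1.5 + -1.1667·(sin -0.8208 − sin -1.5708) = 1.1870
y' = 4.5 − -1.1667·(cos -0.8208 − cos -1.5708) = 5.2952

(1.1870, 5.2952, -0.8208)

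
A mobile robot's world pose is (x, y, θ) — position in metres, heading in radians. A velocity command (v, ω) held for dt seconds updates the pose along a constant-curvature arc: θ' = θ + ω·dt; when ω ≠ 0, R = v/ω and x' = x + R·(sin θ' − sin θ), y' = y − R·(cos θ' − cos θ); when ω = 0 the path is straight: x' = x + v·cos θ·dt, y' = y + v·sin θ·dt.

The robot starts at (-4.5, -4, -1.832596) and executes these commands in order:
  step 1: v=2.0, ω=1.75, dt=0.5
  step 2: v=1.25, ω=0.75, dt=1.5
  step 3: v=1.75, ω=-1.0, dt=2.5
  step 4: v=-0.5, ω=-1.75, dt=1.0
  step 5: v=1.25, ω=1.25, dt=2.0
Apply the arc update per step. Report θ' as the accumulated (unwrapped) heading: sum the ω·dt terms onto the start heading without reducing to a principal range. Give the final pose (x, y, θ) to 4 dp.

(-2.5026, -9.1773, -1.5826)

step 1: θ'=-0.9576 (R=1.1429) → pose (-4.3307, -4.9535, -0.9576)
step 2: θ'=0.1674 (R=1.6667) → pose (-2.6900, -5.6377, 0.1674)
step 3: θ'=-2.3326 (R=-1.7500) → pose (-1.1321, -8.5711, -2.3326)
step 4: θ'=-4.0826 (R=0.2857) → pose (-0.6945, -8.6001, -4.0826)
step 5: θ'=-1.5826 (R=1.0000) → pose (-2.5026, -9.1773, -1.5826)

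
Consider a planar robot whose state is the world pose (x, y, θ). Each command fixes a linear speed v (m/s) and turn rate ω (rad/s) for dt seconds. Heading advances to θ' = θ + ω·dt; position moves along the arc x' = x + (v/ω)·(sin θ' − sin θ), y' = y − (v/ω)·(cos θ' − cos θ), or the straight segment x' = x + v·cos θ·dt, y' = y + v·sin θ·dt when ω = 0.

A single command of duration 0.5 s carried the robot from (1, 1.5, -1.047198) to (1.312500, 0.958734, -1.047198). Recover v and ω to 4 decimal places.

v = 1.2500, ω = 0.0000

Δθ = -1.047198 − -1.047198 = 0.000000
ω = Δθ/dt = 0.000000/0.5 = 0.0000
ω = 0 → v = (Δx·cos θ + Δy·sin θ)/dt = 1.2500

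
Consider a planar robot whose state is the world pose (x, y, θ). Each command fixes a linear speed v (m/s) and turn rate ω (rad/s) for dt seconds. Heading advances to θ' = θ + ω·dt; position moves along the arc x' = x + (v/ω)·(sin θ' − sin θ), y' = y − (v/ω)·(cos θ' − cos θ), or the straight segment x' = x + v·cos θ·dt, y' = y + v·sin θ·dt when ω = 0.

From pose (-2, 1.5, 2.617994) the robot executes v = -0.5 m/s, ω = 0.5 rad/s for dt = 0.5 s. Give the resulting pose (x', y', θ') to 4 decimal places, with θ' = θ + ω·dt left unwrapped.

θ' = 2.6180 + 0.5·0.5 = 2.8680
R = v/ω = -0.5/0.5 = -1.0000
x' = -2 + -1.0000·(sin 2.8680 − sin 2.6180) = -1.7702
y' = 1.5 − -1.0000·(cos 2.8680 − cos 2.6180) = 1.4032

(-1.7702, 1.4032, 2.8680)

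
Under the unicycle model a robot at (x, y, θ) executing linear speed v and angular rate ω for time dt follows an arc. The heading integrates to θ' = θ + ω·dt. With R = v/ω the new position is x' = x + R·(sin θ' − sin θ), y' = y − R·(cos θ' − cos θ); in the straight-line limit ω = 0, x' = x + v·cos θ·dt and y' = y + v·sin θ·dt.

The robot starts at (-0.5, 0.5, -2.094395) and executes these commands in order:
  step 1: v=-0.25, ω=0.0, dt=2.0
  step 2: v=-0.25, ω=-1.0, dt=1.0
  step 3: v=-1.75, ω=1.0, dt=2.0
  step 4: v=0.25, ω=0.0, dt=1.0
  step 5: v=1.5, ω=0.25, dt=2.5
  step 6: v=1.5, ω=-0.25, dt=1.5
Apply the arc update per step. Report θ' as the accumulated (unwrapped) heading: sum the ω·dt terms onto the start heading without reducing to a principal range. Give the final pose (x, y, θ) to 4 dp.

(5.9311, -0.5794, -0.8444)

step 1: θ'=-2.0944 (straight) → pose (-0.2500, 0.9330, -2.0944)
step 2: θ'=-3.0944 (R=0.2500) → pose (-0.0453, 1.0577, -3.0944)
step 3: θ'=-1.0944 (R=-1.7500) → pose (1.4273, 3.6083, -1.0944)
step 4: θ'=-1.0944 (straight) → pose (1.5419, 3.3861, -1.0944)
step 5: θ'=-0.4694 (R=6.0000) → pose (4.1598, 0.7866, -0.4694)
step 6: θ'=-0.8444 (R=-6.0000) → pose (5.9311, -0.5794, -0.8444)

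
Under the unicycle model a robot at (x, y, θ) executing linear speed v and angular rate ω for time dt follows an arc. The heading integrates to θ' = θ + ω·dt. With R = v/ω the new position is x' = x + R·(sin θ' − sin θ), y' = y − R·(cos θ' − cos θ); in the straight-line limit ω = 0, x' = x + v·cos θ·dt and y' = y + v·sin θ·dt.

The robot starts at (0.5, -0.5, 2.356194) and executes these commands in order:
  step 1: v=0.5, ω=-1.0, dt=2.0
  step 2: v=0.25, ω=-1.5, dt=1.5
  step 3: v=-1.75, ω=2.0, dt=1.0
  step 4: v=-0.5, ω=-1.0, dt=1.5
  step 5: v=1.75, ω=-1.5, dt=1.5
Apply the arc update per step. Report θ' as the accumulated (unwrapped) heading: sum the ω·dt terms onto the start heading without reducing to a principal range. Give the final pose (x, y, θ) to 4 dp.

step 1: θ'=0.3562 (R=-0.5000) → pose (0.6792, 0.3222, 0.3562)
step 2: θ'=-1.8938 (R=-0.1667) → pose (0.8954, 0.1131, -1.8938)
step 3: θ'=0.1062 (R=-0.8750) → pose (-0.0271, 1.2609, 0.1062)
step 4: θ'=-1.3938 (R=0.5000) → pose (-0.5723, 1.6700, -1.3938)
step 5: θ'=-3.6438 (R=-1.1667) → pose (-2.2824, 0.4420, -3.6438)

(-2.2824, 0.4420, -3.6438)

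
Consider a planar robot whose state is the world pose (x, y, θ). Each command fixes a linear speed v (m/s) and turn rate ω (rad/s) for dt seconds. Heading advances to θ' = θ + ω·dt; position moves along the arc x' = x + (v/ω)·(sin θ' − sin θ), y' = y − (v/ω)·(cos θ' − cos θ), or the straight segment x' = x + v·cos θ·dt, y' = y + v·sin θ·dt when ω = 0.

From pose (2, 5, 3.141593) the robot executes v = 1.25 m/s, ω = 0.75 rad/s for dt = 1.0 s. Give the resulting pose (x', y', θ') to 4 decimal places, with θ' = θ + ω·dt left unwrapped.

θ' = 3.1416 + 0.75·1.0 = 3.8916
R = v/ω = 1.25/0.75 = 1.6667
x' = 2 + 1.6667·(sin 3.8916 − sin 3.1416) = 0.8639
y' = 5 − 1.6667·(cos 3.8916 − cos 3.1416) = 4.5528

(0.8639, 4.5528, 3.8916)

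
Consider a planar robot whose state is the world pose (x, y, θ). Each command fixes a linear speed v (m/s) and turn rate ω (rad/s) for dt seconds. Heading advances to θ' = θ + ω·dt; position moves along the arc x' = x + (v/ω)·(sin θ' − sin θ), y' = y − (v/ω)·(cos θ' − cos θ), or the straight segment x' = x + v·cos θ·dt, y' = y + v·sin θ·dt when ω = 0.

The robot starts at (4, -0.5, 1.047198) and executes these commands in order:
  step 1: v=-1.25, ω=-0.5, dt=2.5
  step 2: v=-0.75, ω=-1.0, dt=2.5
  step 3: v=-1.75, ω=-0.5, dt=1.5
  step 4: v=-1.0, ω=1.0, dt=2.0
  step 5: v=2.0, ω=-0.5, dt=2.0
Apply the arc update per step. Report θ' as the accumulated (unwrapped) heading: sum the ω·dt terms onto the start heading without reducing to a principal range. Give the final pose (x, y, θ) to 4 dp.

step 1: θ'=-0.2028 (R=2.5000) → pose (1.3314, -1.6988, -0.2028)
step 2: θ'=-2.7028 (R=0.7500) → pose (1.1638, -0.2852, -2.7028)
step 3: θ'=-3.4528 (R=3.5000) → pose (3.7225, -0.1217, -3.4528)
step 4: θ'=-1.4528 (R=-1.0000) → pose (5.0218, 0.9479, -1.4528)
step 5: θ'=-2.4528 (R=-4.0000) → pose (3.5920, -2.6110, -2.4528)

(3.5920, -2.6110, -2.4528)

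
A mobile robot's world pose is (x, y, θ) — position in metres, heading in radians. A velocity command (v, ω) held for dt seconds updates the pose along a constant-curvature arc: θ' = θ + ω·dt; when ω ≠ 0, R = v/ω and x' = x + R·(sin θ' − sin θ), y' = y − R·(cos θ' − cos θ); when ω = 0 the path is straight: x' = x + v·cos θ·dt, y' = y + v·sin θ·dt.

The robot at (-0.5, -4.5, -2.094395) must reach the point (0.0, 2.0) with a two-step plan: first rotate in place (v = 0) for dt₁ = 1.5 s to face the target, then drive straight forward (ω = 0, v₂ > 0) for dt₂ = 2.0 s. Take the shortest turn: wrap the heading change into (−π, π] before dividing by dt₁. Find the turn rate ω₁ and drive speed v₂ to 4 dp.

heading to target = atan2(2−-4.5, 0−-0.5) = 1.4940
Δθ = wrap(1.4940 − -2.0944) = -2.6948; ω₁ = Δθ/dt₁ = -1.7965
distance = √((0−-0.5)² + (2−-4.5)²) = 6.5192; v₂ = distance/dt₂ = 3.2596

ω₁ = -1.7965, v₂ = 3.2596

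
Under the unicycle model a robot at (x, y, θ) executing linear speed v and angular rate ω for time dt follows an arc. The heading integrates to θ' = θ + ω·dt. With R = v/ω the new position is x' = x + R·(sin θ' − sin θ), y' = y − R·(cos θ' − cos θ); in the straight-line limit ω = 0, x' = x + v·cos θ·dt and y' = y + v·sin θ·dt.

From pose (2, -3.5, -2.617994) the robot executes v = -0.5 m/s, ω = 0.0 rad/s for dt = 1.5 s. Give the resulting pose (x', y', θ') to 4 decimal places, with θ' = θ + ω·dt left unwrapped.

θ' = -2.6180 + 0.0·1.5 = -2.6180
ω = 0 → straight: x' = 2 + -0.5·cos(-2.6180)·1.5 = 2.6495
y' = -3.5 + -0.5·sin(-2.6180)·1.5 = -3.1250

(2.6495, -3.1250, -2.6180)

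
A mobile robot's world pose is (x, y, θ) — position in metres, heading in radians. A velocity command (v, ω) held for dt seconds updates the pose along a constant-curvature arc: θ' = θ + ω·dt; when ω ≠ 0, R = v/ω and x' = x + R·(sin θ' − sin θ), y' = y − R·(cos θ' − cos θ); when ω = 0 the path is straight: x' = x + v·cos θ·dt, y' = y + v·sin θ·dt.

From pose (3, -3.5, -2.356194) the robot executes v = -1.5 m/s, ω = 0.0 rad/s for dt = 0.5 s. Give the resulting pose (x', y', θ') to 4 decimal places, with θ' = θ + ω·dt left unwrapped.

(3.5303, -2.9697, -2.3562)

θ' = -2.3562 + 0.0·0.5 = -2.3562
ω = 0 → straight: x' = 3 + -1.5·cos(-2.3562)·0.5 = 3.5303
y' = -3.5 + -1.5·sin(-2.3562)·0.5 = -2.9697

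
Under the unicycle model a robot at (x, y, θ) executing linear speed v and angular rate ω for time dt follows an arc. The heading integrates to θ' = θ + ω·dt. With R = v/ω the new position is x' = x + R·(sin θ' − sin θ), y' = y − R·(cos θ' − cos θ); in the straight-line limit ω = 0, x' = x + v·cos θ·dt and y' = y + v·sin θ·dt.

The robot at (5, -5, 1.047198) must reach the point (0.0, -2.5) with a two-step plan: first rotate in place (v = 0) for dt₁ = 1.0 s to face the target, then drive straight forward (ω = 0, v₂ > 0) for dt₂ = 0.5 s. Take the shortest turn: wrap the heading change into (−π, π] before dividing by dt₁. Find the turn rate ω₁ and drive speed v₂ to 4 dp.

heading to target = atan2(-2.5−-5, 0−5) = 2.6779
Δθ = wrap(2.6779 − 1.0472) = 1.6307; ω₁ = Δθ/dt₁ = 1.6307
distance = √((0−5)² + (-2.5−-5)²) = 5.5902; v₂ = distance/dt₂ = 11.1803

ω₁ = 1.6307, v₂ = 11.1803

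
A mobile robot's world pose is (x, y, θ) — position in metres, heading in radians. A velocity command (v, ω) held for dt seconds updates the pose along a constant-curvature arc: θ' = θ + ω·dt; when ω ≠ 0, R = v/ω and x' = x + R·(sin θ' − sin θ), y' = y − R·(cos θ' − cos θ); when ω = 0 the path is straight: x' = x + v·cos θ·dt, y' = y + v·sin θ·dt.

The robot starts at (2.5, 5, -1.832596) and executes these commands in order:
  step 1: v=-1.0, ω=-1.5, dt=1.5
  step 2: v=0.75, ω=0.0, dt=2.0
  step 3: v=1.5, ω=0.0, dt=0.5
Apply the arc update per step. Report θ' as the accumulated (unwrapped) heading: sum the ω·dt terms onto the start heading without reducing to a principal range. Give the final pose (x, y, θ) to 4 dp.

step 1: θ'=-4.0826 (R=0.6667) → pose (3.6827, 5.2201, -4.0826)
step 2: θ'=-4.0826 (straight) → pose (2.7993, 6.4323, -4.0826)
step 3: θ'=-4.0826 (straight) → pose (2.3575, 7.0384, -4.0826)

(2.3575, 7.0384, -4.0826)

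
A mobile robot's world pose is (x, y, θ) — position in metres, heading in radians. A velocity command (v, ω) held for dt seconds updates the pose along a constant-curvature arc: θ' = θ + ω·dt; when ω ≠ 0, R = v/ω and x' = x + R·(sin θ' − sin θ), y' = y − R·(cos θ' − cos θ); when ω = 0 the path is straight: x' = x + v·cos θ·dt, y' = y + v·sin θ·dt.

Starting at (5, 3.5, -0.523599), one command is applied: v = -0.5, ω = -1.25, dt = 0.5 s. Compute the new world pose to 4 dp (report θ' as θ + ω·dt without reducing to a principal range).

θ' = -0.5236 + -1.25·0.5 = -1.1486
R = v/ω = -0.5/-1.25 = 0.4000
x' = 5 + 0.4000·(sin -1.1486 − sin -0.5236) = 4.8351
y' = 3.5 − 0.4000·(cos -1.1486 − cos -0.5236) = 3.6825

(4.8351, 3.6825, -1.1486)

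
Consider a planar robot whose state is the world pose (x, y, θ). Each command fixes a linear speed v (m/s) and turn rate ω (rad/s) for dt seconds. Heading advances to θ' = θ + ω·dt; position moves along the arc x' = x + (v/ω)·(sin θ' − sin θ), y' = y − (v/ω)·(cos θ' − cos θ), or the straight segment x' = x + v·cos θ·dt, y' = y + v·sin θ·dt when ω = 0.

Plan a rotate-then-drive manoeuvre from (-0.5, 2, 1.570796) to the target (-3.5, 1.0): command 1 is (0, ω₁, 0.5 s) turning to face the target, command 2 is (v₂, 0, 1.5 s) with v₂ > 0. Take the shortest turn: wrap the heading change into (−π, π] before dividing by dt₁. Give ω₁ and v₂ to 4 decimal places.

ω₁ = 3.7851, v₂ = 2.1082

heading to target = atan2(1−2, -3.5−-0.5) = -2.8198
Δθ = wrap(-2.8198 − 1.5708) = 1.8925; ω₁ = Δθ/dt₁ = 3.7851
distance = √((-3.5−-0.5)² + (1−2)²) = 3.1623; v₂ = distance/dt₂ = 2.1082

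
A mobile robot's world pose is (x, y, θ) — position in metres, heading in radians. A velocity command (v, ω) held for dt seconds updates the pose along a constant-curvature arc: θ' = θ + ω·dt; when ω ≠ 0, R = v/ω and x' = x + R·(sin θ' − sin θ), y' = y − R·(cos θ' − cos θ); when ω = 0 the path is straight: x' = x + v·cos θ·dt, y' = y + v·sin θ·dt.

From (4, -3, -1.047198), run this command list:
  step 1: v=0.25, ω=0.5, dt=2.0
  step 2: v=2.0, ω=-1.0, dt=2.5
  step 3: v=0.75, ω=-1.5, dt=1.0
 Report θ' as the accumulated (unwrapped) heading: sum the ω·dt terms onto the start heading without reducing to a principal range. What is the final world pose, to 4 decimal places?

step 1: θ'=-0.0472 (R=0.5000) → pose (4.4094, -3.2494, -0.0472)
step 2: θ'=-2.5472 (R=-2.0000) → pose (5.4351, -6.9042, -2.5472)
step 3: θ'=-4.0472 (R=-0.5000) → pose (4.7617, -6.7986, -4.0472)

(4.7617, -6.7986, -4.0472)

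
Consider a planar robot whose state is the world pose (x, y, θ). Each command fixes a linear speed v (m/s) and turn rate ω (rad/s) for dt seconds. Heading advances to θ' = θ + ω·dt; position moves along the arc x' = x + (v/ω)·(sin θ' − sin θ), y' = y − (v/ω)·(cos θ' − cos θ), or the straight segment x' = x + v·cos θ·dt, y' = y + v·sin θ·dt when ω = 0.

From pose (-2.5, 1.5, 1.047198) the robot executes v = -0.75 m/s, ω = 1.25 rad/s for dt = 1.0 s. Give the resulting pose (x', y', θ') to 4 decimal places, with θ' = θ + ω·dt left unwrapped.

(-2.4289, 0.8015, 2.2972)

θ' = 1.0472 + 1.25·1.0 = 2.2972
R = v/ω = -0.75/1.25 = -0.6000
x' = -2.5 + -0.6000·(sin 2.2972 − sin 1.0472) = -2.4289
y' = 1.5 − -0.6000·(cos 2.2972 − cos 1.0472) = 0.8015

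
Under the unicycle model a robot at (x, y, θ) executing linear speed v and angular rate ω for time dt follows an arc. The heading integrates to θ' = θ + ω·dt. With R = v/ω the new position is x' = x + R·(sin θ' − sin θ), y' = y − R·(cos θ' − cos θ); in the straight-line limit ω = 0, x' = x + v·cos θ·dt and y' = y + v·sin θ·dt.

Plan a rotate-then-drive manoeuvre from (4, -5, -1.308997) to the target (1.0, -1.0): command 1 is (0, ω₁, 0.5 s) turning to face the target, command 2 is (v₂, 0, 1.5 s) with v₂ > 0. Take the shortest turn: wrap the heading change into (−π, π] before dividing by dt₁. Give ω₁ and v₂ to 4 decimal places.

heading to target = atan2(-1−-5, 1−4) = 2.2143
Δθ = wrap(2.2143 − -1.3090) = -2.7599; ω₁ = Δθ/dt₁ = -5.5198
distance = √((1−4)² + (-1−-5)²) = 5.0000; v₂ = distance/dt₂ = 3.3333

ω₁ = -5.5198, v₂ = 3.3333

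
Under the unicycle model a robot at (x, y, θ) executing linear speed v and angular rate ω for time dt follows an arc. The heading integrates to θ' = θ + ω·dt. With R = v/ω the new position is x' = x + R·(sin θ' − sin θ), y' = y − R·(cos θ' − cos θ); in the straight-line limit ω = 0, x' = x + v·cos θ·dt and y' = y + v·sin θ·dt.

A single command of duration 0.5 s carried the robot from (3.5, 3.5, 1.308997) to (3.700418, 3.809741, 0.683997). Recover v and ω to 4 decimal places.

v = 0.7500, ω = -1.2500

Δθ = 0.683997 − 1.308997 = -0.625000
ω = Δθ/dt = -0.625000/0.5 = -1.2500
R = −Δy/(cos θ' − cos θ) = -0.6000
v = R·ω = -0.6000·-1.2500 = 0.7500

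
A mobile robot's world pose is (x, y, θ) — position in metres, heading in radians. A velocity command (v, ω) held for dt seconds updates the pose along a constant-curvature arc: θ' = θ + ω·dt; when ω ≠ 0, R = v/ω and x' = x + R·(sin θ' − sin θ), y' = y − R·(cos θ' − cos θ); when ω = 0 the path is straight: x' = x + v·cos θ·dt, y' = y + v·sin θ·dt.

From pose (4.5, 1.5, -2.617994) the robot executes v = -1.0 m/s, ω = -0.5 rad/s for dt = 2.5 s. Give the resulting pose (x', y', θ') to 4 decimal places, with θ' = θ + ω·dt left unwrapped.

(6.8284, 1.2631, -3.8680)

θ' = -2.6180 + -0.5·2.5 = -3.8680
R = v/ω = -1.0/-0.5 = 2.0000
x' = 4.5 + 2.0000·(sin -3.8680 − sin -2.6180) = 6.8284
y' = 1.5 − 2.0000·(cos -3.8680 − cos -2.6180) = 1.2631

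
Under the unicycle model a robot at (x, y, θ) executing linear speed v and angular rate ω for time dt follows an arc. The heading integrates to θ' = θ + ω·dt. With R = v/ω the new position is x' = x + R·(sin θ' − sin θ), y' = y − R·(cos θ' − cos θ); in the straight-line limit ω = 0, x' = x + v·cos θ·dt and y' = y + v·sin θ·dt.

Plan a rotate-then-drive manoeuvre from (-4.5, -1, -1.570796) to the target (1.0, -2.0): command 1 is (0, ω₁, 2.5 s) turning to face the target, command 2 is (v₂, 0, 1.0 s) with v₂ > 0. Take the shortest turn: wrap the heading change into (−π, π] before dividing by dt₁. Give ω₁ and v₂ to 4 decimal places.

heading to target = atan2(-2−-1, 1−-4.5) = -0.1799
Δθ = wrap(-0.1799 − -1.5708) = 1.3909; ω₁ = Δθ/dt₁ = 0.5564
distance = √((1−-4.5)² + (-2−-1)²) = 5.5902; v₂ = distance/dt₂ = 5.5902

ω₁ = 0.5564, v₂ = 5.5902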